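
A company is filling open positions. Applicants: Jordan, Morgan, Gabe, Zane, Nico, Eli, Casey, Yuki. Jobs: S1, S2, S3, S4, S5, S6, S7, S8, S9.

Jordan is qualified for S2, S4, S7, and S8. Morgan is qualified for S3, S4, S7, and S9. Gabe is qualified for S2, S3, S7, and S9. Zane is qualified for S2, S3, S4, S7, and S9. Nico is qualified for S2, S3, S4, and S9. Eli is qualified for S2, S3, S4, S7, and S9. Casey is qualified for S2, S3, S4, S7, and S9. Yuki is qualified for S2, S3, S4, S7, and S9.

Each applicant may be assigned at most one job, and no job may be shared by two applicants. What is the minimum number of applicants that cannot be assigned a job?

2

One maximum matching: Jordan–S8, Morgan–S7, Gabe–S9, Zane–S3, Nico–S4, Eli–S2.
The set {Morgan, Gabe, Zane, Nico, Eli, Casey, Yuki} has only 5 neighbours ({S2, S3, S4, S7, S9}), so by Hall's theorem at most 6 of the 8 applicants can be matched.
That matches 6 of the 8, leaving 2 unmatched; no matching can do better.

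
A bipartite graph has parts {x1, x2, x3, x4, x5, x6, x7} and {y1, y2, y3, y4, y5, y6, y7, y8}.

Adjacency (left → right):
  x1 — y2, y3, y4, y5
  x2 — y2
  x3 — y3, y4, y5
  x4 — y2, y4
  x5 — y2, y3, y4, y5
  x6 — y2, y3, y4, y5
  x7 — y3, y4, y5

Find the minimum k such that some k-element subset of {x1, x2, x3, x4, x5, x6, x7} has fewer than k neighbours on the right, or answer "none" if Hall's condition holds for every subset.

5

Take S = {x1, x2, x3, x4, x5}. Its neighbourhood is {y2, y3, y4, y5}, so |N(S)| = 4 < |S| = 5.
Every subset of size less than 5 has at least as many neighbours as members, so 5 is the minimum.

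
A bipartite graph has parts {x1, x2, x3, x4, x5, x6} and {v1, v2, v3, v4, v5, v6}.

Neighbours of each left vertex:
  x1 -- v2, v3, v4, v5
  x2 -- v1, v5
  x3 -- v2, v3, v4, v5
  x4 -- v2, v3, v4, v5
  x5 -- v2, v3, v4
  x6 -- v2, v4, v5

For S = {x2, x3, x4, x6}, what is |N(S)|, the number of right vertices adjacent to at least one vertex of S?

The union of neighbours of {x2, x3, x4, x6} is {v1, v2, v3, v4, v5}, which has 5 elements.
Since |N(S)| = 5 ≥ |S| = 4, Hall's condition holds for this subset.

5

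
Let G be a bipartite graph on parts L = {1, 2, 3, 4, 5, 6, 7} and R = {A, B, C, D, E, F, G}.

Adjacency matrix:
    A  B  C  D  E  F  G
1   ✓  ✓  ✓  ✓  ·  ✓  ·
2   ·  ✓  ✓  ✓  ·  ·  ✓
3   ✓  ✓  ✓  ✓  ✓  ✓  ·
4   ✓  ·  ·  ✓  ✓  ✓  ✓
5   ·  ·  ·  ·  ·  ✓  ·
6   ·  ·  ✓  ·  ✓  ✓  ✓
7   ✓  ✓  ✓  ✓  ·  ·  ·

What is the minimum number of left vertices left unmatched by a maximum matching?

0

A valid assignment of size 7: 1→A, 2→G, 3→E, 4→D, 5→F, 6→C, 7→B.
This saturates every left vertex, so 7 is the maximum.
That matches 7 of the 7, leaving 0 unmatched; no matching can do better.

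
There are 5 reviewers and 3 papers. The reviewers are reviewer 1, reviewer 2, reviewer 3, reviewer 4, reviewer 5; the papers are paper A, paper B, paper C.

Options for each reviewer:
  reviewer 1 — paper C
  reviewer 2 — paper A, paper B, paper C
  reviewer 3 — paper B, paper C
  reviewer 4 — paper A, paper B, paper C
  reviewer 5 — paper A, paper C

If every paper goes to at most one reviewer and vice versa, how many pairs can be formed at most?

3

A valid assignment of size 3: reviewer 1-paper C, reviewer 2-paper A, reviewer 3-paper B.
The set {reviewer 1, reviewer 2, reviewer 3, reviewer 4, reviewer 5} has only 3 neighbours ({paper A, paper B, paper C}), so by Hall's theorem at most 3 of the 5 reviewers can be matched.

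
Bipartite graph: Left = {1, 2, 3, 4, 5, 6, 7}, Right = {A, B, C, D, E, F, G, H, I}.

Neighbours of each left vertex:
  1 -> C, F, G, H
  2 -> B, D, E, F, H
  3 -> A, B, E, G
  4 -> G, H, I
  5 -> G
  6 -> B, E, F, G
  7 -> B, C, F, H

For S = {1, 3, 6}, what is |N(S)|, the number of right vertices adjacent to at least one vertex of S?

The union of neighbours of {1, 3, 6} is {A, B, C, E, F, G, H}, which has 7 elements.
Since |N(S)| = 7 ≥ |S| = 3, Hall's condition holds for this subset.

7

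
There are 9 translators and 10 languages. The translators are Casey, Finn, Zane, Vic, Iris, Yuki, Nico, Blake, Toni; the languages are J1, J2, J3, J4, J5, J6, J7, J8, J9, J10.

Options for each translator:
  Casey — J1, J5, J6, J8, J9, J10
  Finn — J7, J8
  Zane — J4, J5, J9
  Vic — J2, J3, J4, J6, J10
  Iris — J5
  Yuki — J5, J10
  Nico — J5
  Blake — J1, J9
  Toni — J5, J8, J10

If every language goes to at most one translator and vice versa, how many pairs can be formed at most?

For example, pair Casey–J6, Finn–J7, Zane–J4, Vic–J2, Iris–J5, Yuki–J10, Blake–J9, Toni–J8.
The set {Iris, Nico} has only 1 neighbour ({J5}), so by Hall's theorem at most 8 of the 9 translators can be matched.

8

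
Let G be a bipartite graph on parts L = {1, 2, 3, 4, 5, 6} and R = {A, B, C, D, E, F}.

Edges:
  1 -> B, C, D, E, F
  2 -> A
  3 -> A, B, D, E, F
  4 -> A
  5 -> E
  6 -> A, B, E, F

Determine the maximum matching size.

5

A valid assignment of size 5: 1-D, 2-A, 3-F, 5-E, 6-B.
The set {2, 4} has only 1 neighbour ({A}), so by Hall's theorem at most 5 of the 6 left vertices can be matched.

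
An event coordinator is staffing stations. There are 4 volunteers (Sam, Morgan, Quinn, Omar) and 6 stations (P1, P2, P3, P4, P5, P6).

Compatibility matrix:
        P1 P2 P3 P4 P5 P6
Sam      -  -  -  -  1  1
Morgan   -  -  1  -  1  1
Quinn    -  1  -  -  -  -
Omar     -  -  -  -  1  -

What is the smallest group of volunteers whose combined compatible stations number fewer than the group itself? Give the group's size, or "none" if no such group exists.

A matching saturating every volunteer exists, for instance Sam→P6, Morgan→P3, Quinn→P2, Omar→P5.
By Hall's marriage theorem, this means |N(S)| ≥ |S| for every subset S, so no violating subset exists.

none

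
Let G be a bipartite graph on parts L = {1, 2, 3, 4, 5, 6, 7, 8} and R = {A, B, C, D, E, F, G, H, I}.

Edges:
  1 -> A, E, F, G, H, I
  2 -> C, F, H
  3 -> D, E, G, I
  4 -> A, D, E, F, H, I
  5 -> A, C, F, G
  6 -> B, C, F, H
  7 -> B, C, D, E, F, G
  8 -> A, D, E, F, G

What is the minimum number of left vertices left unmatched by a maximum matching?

A valid assignment of size 8: 1–H, 2–C, 3–D, 4–A, 5–F, 6–B, 7–E, 8–G.
All 8 left vertices are matched, so no larger matching exists.
That matches 8 of the 8, leaving 0 unmatched; no matching can do better.

0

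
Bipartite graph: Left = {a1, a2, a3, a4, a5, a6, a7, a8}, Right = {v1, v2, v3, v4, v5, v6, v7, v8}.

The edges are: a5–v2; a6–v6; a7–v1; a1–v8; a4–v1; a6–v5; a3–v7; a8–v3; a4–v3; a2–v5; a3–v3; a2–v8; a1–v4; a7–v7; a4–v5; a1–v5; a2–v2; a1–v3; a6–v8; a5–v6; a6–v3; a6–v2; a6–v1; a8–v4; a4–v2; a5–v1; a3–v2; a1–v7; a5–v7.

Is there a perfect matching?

A valid assignment of size 8: a1→v5, a2→v8, a3→v3, a4→v1, a5→v2, a6→v6, a7→v7, a8→v4.
Every left vertex is matched, so this is a perfect matching.

Yes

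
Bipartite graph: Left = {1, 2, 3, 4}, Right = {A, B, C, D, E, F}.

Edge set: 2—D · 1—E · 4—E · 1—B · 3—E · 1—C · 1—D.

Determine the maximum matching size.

3

For example, pair 1–B, 2–D, 3–E.
The set {3, 4} has only 1 neighbour ({E}), so by Hall's theorem at most 3 of the 4 left vertices can be matched.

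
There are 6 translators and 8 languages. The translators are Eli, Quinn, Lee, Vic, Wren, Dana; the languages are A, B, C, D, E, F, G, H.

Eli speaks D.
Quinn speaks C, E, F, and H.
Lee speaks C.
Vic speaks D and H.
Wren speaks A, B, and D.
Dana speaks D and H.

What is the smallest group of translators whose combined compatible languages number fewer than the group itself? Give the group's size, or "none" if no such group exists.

Take S = {Eli, Vic, Dana}. Its neighbourhood is {D, H}, so |N(S)| = 2 < |S| = 3.
Every subset of size less than 3 has at least as many neighbours as members, so 3 is the minimum.

3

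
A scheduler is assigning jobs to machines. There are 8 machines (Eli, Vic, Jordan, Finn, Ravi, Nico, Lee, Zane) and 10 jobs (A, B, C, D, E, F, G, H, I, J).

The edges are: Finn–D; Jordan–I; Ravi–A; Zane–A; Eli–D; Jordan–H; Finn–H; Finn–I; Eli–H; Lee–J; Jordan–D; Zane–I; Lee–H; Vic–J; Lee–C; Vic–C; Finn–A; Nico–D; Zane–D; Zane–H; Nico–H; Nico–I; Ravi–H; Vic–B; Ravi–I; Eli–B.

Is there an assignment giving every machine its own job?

The set {Jordan, Finn, Ravi, Nico, Zane} has only 4 neighbours ({A, D, H, I}), so by Hall's theorem at most 7 of the 8 machines can be matched.
Hence no matching covers every machine.

No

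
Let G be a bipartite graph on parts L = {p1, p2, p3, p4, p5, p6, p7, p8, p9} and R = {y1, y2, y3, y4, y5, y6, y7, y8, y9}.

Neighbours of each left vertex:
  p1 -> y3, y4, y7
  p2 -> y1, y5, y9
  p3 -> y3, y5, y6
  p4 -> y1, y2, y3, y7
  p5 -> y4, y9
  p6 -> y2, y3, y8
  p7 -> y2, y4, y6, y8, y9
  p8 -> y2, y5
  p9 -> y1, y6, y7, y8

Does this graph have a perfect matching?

For example, pair p1→y4, p2→y5, p3→y3, p4→y1, p5→y9, p6→y8, p7→y6, p8→y2, p9→y7.
Every left vertex is matched, so this is a perfect matching.

Yes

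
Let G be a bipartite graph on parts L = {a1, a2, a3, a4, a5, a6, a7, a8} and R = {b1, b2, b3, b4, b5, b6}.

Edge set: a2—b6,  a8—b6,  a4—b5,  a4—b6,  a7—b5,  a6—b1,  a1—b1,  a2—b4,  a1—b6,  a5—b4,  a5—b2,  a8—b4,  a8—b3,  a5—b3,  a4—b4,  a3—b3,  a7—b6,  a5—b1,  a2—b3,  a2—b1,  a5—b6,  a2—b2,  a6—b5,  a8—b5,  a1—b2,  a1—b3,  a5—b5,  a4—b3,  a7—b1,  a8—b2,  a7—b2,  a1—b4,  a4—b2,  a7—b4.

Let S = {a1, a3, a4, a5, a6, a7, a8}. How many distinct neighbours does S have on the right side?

6

The union of neighbours of {a1, a3, a4, a5, a6, a7, a8} is {b1, b2, b3, b4, b5, b6}, which has 6 elements.
Since |N(S)| = 6 < |S| = 7, Hall's condition fails for this subset.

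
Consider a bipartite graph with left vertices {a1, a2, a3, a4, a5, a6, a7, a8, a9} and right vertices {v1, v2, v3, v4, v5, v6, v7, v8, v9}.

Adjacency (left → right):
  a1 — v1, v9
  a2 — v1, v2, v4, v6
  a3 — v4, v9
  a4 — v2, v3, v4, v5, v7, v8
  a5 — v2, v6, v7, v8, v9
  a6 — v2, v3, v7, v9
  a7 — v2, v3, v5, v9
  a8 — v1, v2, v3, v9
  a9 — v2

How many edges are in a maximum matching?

A valid assignment of size 9: a1-v9, a2-v6, a3-v4, a4-v3, a5-v8, a6-v7, a7-v5, a8-v1, a9-v2.
This saturates every left vertex, so 9 is the maximum.

9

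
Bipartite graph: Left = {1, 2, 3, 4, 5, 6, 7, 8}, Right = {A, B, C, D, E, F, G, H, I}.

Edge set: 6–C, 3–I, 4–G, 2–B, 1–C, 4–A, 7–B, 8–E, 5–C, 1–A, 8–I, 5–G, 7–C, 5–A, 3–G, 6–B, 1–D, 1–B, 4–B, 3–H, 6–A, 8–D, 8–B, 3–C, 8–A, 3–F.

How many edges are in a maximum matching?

7

For example, pair 1–D, 2–B, 3–H, 4–A, 5–G, 6–C, 8–E.
The set {2, 4, 5, 6, 7} has only 4 neighbours ({A, B, C, G}), so by Hall's theorem at most 7 of the 8 left vertices can be matched.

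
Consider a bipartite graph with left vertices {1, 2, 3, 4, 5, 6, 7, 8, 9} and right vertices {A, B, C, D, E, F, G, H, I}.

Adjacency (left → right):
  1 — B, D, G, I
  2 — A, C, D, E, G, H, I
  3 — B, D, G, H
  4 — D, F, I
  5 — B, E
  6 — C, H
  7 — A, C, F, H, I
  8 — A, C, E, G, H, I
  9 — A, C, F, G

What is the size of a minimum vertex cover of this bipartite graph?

The 9 edges 1–B, 2–H, 3–G, 4–D, 5–E, 6–C, 7–I, 8–A, 9–F form a matching, so any vertex cover needs at least 9 vertices (one per matched edge).
Conversely {1, 2, 3, 4, 5, 6, 7, 8, 9} meets every edge and has exactly 9 vertices, so 9 is optimal.

9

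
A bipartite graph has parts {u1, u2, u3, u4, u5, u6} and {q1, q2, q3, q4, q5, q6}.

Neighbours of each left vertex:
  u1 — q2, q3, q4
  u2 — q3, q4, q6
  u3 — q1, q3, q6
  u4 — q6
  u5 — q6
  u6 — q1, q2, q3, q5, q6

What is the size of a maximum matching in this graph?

5

A valid assignment of size 5: u1-q2, u2-q4, u3-q3, u4-q6, u6-q1.
The set {u4, u5} has only 1 neighbour ({q6}), so by Hall's theorem at most 5 of the 6 left vertices can be matched.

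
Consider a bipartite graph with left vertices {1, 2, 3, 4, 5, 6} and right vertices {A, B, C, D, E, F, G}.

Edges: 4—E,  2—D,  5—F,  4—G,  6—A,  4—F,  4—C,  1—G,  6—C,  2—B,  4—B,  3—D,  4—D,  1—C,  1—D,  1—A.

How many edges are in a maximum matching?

6

A valid assignment of size 6: 1→G, 2→B, 3→D, 4→E, 5→F, 6→C.
All 6 left vertices are matched, so no larger matching exists.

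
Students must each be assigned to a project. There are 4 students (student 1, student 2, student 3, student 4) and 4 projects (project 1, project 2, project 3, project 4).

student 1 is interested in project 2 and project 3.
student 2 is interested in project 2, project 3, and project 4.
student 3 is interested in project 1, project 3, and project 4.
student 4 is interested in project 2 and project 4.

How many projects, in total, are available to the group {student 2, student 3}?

The union of neighbours of {student 2, student 3} is {project 1, project 2, project 3, project 4}, which has 4 elements.
Since |N(S)| = 4 ≥ |S| = 2, Hall's condition holds for this subset.

4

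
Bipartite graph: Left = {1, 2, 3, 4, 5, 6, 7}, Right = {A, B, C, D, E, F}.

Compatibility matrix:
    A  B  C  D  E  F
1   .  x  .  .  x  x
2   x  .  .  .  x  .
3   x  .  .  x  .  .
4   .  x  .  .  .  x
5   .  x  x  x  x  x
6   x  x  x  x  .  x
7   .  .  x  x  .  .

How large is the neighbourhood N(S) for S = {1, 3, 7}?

The union of neighbours of {1, 3, 7} is {A, B, C, D, E, F}, which has 6 elements.
Since |N(S)| = 6 ≥ |S| = 3, Hall's condition holds for this subset.

6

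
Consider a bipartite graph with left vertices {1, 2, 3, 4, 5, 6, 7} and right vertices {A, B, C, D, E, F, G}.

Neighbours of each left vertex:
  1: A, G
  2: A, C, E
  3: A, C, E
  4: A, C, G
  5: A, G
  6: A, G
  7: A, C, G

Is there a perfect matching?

No

The set {1, 2, 3, 4, 5, 6, 7} has only 4 neighbours ({A, C, E, G}), so by Hall's theorem at most 4 of the 7 left vertices can be matched.
Hence no matching covers every left vertex.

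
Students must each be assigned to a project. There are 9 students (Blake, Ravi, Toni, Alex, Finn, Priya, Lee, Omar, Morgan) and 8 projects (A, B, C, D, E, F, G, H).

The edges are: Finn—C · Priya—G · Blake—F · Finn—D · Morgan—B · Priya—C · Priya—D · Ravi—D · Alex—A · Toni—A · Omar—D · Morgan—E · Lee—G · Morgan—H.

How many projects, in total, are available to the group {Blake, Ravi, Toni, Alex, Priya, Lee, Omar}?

The union of neighbours of {Blake, Ravi, Toni, Alex, Priya, Lee, Omar} is {A, C, D, F, G}, which has 5 elements.
Since |N(S)| = 5 < |S| = 7, Hall's condition fails for this subset.

5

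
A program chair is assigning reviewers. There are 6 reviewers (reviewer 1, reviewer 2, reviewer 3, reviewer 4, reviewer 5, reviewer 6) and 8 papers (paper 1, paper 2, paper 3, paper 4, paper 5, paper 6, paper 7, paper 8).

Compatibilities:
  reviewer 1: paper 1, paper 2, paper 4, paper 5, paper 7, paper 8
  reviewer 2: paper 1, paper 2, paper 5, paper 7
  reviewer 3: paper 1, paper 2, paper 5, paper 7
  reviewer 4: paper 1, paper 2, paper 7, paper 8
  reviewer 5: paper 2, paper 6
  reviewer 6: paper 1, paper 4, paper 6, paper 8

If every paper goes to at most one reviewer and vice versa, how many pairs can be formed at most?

6

For example, pair reviewer 1-paper 4, reviewer 2-paper 7, reviewer 3-paper 5, reviewer 4-paper 1, reviewer 5-paper 2, reviewer 6-paper 6.
This saturates every reviewer, so 6 is the maximum.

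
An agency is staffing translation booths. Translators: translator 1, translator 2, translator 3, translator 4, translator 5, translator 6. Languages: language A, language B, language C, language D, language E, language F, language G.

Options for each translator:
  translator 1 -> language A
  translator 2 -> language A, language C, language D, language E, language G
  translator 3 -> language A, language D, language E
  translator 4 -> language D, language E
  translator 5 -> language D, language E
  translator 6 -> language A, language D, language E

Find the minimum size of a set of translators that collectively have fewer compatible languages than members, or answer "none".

4

Take S = {translator 1, translator 3, translator 4, translator 5}. Its neighbourhood is {language A, language D, language E}, so |N(S)| = 3 < |S| = 4.
Every subset of size less than 4 has at least as many neighbours as members, so 4 is the minimum.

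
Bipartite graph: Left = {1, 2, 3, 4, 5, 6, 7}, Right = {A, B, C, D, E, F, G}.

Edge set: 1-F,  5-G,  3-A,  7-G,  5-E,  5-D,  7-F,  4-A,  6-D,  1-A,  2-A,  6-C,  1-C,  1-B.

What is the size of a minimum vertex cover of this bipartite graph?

The 5 edges 1–B, 2–A, 5–E, 6–C, 7–F form a matching, so any vertex cover needs at least 5 vertices (one per matched edge).
Conversely {1, 5, 6, 7, A} meets every edge and has exactly 5 vertices, so 5 is optimal.

5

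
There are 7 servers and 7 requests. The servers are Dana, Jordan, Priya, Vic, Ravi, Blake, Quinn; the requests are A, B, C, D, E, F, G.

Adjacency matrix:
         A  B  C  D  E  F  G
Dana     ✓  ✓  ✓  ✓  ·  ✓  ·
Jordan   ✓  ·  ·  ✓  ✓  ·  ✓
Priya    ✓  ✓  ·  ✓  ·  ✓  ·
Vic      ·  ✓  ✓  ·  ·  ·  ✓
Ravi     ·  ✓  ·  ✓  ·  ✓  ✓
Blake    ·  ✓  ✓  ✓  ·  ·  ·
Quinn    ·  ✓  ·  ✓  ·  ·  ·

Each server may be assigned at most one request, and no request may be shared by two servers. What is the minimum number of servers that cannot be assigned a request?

A valid assignment of size 7: Dana→A, Jordan→E, Priya→D, Vic→G, Ravi→F, Blake→C, Quinn→B.
All 7 servers are matched, so no larger matching exists.
That matches 7 of the 7, leaving 0 unmatched; no matching can do better.

0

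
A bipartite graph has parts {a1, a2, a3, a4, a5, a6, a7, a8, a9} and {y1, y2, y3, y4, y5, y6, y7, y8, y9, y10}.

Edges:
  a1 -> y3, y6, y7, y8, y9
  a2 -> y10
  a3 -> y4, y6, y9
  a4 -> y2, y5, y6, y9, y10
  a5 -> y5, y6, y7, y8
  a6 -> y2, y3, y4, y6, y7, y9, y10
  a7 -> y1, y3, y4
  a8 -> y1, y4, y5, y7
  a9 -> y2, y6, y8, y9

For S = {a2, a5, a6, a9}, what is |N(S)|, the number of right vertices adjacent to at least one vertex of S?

9

The union of neighbours of {a2, a5, a6, a9} is {y2, y3, y4, y5, y6, y7, y8, y9, y10}, which has 9 elements.
Since |N(S)| = 9 ≥ |S| = 4, Hall's condition holds for this subset.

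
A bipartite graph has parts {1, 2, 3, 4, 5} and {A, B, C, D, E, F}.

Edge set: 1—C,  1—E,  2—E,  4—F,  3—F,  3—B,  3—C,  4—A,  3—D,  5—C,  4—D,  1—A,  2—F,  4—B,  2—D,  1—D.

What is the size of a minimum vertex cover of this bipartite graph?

{1, 2, 3, 4, 5} is a vertex cover of size 5: every edge has an endpoint in this set.
No smaller cover exists because 1–E, 2–D, 3–F, 4–B, 5–C is a matching of size 5, and a cover must include an endpoint of each of these disjoint edges (König's theorem).

5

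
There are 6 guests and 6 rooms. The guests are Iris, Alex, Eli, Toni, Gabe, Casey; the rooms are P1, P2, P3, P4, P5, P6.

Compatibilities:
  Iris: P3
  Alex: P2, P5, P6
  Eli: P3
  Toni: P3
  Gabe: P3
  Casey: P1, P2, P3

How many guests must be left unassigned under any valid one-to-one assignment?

3

For example, pair Iris–P3, Alex–P5, Casey–P1.
The set {Iris, Eli, Toni, Gabe} has only 1 neighbour ({P3}), so by Hall's theorem at most 3 of the 6 guests can be matched.
That matches 3 of the 6, leaving 3 unmatched; no matching can do better.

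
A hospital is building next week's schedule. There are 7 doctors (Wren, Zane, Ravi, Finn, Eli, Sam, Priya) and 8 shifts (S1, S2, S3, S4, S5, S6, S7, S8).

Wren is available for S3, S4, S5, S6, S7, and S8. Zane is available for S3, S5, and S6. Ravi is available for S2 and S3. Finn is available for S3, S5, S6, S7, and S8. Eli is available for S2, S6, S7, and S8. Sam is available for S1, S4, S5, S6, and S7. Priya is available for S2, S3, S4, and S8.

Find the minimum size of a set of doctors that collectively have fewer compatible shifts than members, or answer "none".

A matching saturating every doctor exists, for instance Wren→S7, Zane→S6, Ravi→S3, Finn→S5, Eli→S8, Sam→S4, Priya→S2.
By Hall's marriage theorem, this means |N(S)| ≥ |S| for every subset S, so no violating subset exists.

none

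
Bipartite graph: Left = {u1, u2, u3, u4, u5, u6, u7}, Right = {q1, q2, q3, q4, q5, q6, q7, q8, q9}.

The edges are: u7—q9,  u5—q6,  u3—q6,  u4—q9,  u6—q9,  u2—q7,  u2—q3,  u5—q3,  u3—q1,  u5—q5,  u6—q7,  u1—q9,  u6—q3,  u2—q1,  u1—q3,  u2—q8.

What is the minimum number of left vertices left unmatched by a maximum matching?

A valid assignment of size 6: u1→q3, u2→q8, u3→q1, u4→q9, u5→q6, u6→q7.
The set {u4, u7} has only 1 neighbour ({q9}), so by Hall's theorem at most 6 of the 7 left vertices can be matched.
That matches 6 of the 7, leaving 1 unmatched; no matching can do better.

1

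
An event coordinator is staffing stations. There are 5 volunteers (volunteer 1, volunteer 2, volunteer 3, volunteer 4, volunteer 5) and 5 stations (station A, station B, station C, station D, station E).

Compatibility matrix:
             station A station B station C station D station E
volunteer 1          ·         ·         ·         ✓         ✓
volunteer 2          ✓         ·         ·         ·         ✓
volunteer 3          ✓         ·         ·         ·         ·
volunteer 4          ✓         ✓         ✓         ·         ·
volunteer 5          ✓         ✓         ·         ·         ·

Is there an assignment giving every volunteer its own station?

A valid assignment of size 5: volunteer 1–station D, volunteer 2–station E, volunteer 3–station A, volunteer 4–station C, volunteer 5–station B.
Every volunteer is matched, so this is a perfect matching.

Yes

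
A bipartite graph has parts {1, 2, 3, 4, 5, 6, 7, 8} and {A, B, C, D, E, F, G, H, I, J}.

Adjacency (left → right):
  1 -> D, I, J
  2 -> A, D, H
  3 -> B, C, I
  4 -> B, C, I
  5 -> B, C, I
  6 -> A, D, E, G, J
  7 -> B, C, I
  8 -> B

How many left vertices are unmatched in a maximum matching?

One maximum matching: 1–D, 2–H, 3–I, 4–C, 5–B, 6–J.
The set {3, 4, 5, 7, 8} has only 3 neighbours ({B, C, I}), so by Hall's theorem at most 6 of the 8 left vertices can be matched.
That matches 6 of the 8, leaving 2 unmatched; no matching can do better.

2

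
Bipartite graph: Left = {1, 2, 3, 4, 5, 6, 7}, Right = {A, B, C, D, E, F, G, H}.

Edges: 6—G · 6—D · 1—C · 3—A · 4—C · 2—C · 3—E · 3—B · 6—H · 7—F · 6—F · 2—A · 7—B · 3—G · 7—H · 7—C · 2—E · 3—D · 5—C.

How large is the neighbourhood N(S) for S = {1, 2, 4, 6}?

The union of neighbours of {1, 2, 4, 6} is {A, C, D, E, F, G, H}, which has 7 elements.
Since |N(S)| = 7 ≥ |S| = 4, Hall's condition holds for this subset.

7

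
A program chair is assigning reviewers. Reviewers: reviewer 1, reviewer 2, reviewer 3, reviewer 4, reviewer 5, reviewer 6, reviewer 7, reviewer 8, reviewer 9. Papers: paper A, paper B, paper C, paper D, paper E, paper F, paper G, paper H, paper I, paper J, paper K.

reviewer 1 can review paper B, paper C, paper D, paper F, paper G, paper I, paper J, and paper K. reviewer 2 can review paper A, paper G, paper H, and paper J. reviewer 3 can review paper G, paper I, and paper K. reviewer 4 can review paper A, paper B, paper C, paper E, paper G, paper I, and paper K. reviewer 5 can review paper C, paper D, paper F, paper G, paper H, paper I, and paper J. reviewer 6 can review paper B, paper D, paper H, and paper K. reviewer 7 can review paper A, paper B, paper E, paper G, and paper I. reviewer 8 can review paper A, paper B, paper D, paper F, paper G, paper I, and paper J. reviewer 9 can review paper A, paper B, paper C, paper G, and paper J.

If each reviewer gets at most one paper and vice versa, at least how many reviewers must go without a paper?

0

One maximum matching: reviewer 1→paper C, reviewer 2→paper A, reviewer 3→paper K, reviewer 4→paper E, reviewer 5→paper J, reviewer 6→paper D, reviewer 7→paper I, reviewer 8→paper G, reviewer 9→paper B.
All 9 reviewers are matched, so no larger matching exists.
That matches 9 of the 9, leaving 0 unmatched; no matching can do better.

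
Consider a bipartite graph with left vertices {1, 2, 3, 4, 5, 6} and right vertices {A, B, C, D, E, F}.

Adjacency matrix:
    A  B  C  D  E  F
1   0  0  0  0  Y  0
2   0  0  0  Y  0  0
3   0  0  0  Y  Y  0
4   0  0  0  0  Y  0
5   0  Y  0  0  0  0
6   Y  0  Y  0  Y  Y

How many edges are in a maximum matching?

For example, pair 1-E, 2-D, 5-B, 6-C.
The set {1, 2, 3, 4} has only 2 neighbours ({D, E}), so by Hall's theorem at most 4 of the 6 left vertices can be matched.

4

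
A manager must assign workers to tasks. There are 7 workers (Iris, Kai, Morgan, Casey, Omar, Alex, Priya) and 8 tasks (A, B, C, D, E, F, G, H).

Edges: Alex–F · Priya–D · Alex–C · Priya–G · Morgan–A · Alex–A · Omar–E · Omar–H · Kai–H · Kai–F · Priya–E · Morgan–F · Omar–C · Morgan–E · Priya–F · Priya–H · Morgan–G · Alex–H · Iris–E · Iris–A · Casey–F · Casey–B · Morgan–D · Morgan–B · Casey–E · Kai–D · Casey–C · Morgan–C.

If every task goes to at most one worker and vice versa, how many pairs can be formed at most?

7

A valid assignment of size 7: Iris→E, Kai→D, Morgan→A, Casey→B, Omar→C, Alex→F, Priya→G.
All 7 workers are matched, so no larger matching exists.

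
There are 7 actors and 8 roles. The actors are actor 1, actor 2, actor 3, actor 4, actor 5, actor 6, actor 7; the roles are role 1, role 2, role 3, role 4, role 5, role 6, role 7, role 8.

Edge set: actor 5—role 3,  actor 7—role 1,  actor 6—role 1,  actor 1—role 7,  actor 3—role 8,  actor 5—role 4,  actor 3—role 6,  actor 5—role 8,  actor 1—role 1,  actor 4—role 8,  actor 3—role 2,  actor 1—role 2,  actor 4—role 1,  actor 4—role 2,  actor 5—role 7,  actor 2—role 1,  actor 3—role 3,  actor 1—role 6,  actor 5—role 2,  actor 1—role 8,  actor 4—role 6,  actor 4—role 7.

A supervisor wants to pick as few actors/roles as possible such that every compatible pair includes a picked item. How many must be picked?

{actor 1, actor 3, actor 4, actor 5, role 1} is a vertex cover of size 5: every edge has an endpoint in this set.
No smaller cover exists because actor 1–role 6, actor 2–role 1, actor 3–role 3, actor 4–role 8, actor 5–role 7 is a matching of size 5, and a cover must include an endpoint of each of these disjoint edges (König's theorem).

5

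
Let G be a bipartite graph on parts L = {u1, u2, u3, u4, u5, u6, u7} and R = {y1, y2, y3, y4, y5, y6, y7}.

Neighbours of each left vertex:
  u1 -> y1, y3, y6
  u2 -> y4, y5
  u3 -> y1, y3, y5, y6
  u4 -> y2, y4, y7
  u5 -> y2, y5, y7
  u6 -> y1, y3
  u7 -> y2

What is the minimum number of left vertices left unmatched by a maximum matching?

For example, pair u1–y6, u2–y4, u3–y1, u4–y7, u5–y5, u6–y3, u7–y2.
All 7 left vertices are matched, so no larger matching exists.
That matches 7 of the 7, leaving 0 unmatched; no matching can do better.

0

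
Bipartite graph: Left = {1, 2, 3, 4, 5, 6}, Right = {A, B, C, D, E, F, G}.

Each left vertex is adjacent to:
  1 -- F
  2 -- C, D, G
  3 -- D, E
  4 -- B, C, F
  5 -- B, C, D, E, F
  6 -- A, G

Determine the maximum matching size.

One maximum matching: 1→F, 2→C, 3→D, 4→B, 5→E, 6→G.
All 6 left vertices are matched, so no larger matching exists.

6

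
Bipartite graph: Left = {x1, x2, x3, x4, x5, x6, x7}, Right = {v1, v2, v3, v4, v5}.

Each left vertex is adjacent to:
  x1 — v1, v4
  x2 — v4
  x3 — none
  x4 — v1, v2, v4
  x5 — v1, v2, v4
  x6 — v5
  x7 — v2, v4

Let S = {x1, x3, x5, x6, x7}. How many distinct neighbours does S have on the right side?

4

The union of neighbours of {x1, x3, x5, x6, x7} is {v1, v2, v4, v5}, which has 4 elements.
Since |N(S)| = 4 < |S| = 5, Hall's condition fails for this subset.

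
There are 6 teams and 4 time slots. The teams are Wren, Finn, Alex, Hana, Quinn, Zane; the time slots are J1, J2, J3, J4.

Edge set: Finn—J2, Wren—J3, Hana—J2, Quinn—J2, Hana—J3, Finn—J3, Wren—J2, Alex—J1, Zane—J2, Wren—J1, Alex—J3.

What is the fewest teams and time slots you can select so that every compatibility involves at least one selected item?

3

{J1, J2, J3} is a vertex cover of size 3: every edge has an endpoint in this set.
No smaller cover exists because Wren–J1, Finn–J2, Alex–J3 is a matching of size 3, and a cover must include an endpoint of each of these disjoint edges (König's theorem).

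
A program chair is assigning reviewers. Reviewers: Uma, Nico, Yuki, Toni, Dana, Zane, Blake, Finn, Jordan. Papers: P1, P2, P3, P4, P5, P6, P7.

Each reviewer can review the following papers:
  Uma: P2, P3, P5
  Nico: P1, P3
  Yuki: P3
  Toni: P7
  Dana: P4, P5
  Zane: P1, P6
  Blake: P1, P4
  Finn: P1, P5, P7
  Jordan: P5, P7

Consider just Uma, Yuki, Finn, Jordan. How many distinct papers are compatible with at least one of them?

5

The union of neighbours of {Uma, Yuki, Finn, Jordan} is {P1, P2, P3, P5, P7}, which has 5 elements.
Since |N(S)| = 5 ≥ |S| = 4, Hall's condition holds for this subset.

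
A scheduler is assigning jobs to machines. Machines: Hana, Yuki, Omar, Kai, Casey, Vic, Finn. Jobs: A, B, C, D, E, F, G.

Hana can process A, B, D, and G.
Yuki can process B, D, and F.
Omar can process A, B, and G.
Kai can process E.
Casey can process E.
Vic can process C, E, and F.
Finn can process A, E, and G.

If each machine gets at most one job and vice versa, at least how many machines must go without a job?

For example, pair Hana–B, Yuki–F, Omar–A, Kai–E, Vic–C, Finn–G.
The set {Kai, Casey} has only 1 neighbour ({E}), so by Hall's theorem at most 6 of the 7 machines can be matched.
That matches 6 of the 7, leaving 1 unmatched; no matching can do better.

1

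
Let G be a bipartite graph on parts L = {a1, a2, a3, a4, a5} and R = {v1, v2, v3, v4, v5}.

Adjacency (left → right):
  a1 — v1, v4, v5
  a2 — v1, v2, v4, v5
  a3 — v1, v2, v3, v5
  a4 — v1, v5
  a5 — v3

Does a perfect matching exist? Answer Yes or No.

A valid assignment of size 5: a1-v4, a2-v1, a3-v2, a4-v5, a5-v3.
Every left vertex is matched, so this is a perfect matching.

Yes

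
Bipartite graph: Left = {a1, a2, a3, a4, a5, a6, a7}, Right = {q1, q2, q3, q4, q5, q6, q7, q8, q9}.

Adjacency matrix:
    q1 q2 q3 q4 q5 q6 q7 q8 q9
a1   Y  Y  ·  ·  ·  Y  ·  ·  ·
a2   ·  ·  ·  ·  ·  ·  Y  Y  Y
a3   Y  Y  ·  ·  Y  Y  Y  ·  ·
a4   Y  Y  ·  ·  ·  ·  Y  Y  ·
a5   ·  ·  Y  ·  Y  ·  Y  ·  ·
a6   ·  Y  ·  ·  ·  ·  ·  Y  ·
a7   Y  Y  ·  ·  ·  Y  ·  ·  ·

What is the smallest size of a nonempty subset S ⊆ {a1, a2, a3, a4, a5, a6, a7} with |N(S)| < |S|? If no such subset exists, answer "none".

A matching saturating every left vertex exists, for instance a1→q2, a2→q9, a3→q1, a4→q7, a5→q5, a6→q8, a7→q6.
By Hall's marriage theorem, this means |N(S)| ≥ |S| for every subset S, so no violating subset exists.

none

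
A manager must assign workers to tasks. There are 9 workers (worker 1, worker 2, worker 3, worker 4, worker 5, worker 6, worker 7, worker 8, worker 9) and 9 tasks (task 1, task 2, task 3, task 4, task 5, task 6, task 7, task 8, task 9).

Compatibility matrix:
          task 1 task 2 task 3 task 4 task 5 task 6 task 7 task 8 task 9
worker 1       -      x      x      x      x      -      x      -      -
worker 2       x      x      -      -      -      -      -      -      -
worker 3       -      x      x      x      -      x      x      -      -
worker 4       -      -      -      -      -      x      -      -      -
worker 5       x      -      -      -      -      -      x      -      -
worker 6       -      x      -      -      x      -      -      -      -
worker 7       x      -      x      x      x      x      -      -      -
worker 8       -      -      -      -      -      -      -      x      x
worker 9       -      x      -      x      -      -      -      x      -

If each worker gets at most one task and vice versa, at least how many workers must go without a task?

0

A valid assignment of size 9: worker 1–task 3, worker 2–task 2, worker 3–task 7, worker 4–task 6, worker 5–task 1, worker 6–task 5, worker 7–task 4, worker 8–task 9, worker 9–task 8.
This saturates every worker, so 9 is the maximum.
That matches 9 of the 9, leaving 0 unmatched; no matching can do better.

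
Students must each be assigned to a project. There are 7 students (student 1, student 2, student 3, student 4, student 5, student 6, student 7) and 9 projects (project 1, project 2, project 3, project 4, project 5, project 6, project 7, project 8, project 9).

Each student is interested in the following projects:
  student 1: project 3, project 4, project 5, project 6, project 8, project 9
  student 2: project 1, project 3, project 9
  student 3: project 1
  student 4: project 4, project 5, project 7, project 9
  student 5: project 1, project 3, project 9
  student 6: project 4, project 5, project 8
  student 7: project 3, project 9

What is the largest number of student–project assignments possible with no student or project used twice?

6

One maximum matching: student 1–project 6, student 2–project 3, student 3–project 1, student 4–project 7, student 5–project 9, student 6–project 4.
The set {student 2, student 3, student 5, student 7} has only 3 neighbours ({project 1, project 3, project 9}), so by Hall's theorem at most 6 of the 7 students can be matched.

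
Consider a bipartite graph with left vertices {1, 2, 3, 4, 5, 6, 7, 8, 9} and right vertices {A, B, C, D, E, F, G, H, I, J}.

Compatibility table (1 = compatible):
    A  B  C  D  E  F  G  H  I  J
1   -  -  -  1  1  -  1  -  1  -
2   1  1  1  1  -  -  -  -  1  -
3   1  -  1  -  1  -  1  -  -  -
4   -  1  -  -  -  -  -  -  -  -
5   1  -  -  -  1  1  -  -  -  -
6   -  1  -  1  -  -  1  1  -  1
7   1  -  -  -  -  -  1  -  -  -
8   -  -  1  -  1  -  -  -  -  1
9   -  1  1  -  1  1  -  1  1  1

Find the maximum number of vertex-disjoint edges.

For example, pair 1-I, 2-D, 3-C, 4-B, 5-F, 6-G, 7-A, 8-E, 9-J.
This saturates every left vertex, so 9 is the maximum.

9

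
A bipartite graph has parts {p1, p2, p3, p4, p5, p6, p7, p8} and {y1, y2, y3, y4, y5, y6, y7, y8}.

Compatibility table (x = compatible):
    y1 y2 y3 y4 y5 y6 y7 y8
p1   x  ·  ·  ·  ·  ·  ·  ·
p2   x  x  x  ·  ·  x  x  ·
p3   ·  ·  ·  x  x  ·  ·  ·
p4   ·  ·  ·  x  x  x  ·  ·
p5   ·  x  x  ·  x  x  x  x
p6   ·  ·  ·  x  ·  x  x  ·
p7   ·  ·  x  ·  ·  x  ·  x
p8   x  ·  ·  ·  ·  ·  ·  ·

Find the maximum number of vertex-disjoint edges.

7

One maximum matching: p1-y1, p2-y7, p3-y5, p4-y6, p5-y8, p6-y4, p7-y3.
The set {p1, p8} has only 1 neighbour ({y1}), so by Hall's theorem at most 7 of the 8 left vertices can be matched.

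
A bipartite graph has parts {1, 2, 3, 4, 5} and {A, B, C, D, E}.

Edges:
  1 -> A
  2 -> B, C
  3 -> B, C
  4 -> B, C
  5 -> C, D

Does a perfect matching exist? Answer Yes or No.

The set {2, 3, 4} has only 2 neighbours ({B, C}), so by Hall's theorem at most 4 of the 5 left vertices can be matched.
Hence no matching covers every left vertex.

No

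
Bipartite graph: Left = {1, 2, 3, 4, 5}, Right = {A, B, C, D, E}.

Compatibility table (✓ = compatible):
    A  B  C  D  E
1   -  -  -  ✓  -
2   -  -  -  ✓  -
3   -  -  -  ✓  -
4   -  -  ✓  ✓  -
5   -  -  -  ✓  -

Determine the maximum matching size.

2

One maximum matching: 1–D, 4–C.
The set {1, 2, 3, 5} has only 1 neighbour ({D}), so by Hall's theorem at most 2 of the 5 left vertices can be matched.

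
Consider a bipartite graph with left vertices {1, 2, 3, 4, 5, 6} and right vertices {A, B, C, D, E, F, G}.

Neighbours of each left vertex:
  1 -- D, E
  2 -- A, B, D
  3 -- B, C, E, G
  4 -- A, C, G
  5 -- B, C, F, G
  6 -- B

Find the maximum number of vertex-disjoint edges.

6

For example, pair 1–D, 2–A, 3–E, 4–C, 5–F, 6–B.
All 6 left vertices are matched, so no larger matching exists.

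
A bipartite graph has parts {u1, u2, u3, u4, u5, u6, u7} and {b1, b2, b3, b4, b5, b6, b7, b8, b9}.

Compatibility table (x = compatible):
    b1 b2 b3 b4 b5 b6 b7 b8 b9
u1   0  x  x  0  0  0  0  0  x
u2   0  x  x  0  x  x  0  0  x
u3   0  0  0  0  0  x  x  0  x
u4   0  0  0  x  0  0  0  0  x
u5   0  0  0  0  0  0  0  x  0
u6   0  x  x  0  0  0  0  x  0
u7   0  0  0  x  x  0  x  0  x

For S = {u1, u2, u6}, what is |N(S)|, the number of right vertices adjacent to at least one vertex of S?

The union of neighbours of {u1, u2, u6} is {b2, b3, b5, b6, b8, b9}, which has 6 elements.
Since |N(S)| = 6 ≥ |S| = 3, Hall's condition holds for this subset.

6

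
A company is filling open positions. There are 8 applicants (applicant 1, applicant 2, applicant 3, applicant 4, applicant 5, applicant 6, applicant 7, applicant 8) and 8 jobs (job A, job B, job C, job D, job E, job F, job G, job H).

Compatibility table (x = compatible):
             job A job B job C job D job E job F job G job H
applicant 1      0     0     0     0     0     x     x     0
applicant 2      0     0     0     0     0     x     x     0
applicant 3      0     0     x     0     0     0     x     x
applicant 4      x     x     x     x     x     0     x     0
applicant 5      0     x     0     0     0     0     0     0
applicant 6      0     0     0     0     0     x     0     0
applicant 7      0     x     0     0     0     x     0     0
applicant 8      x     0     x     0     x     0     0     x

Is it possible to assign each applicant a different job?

No

The set {applicant 1, applicant 2, applicant 5, applicant 6, applicant 7} has only 3 neighbours ({job B, job F, job G}), so by Hall's theorem at most 6 of the 8 applicants can be matched.
Hence no matching covers every applicant.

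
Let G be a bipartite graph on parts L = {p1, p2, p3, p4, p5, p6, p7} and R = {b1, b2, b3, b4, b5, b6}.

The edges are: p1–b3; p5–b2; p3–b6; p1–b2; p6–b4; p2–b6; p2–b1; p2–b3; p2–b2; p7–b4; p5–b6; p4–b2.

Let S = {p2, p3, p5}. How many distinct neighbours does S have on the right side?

4

The union of neighbours of {p2, p3, p5} is {b1, b2, b3, b6}, which has 4 elements.
Since |N(S)| = 4 ≥ |S| = 3, Hall's condition holds for this subset.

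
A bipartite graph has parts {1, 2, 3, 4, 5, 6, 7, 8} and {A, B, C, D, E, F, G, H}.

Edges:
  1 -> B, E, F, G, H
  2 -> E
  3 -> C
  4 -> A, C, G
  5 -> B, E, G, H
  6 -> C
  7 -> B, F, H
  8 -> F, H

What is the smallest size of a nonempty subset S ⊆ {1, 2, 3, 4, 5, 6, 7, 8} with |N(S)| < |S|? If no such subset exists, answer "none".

2

Take S = {3, 6}. Its neighbourhood is {C}, so |N(S)| = 1 < |S| = 2.
No single vertex violates Hall's condition since each has at least one neighbour, so 2 is the minimum.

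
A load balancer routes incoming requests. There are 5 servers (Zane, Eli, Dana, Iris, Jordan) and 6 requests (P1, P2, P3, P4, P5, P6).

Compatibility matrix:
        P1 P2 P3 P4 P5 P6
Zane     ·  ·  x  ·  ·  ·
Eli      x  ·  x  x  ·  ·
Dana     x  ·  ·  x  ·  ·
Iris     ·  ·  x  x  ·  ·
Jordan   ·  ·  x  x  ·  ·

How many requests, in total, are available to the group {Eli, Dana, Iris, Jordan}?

The union of neighbours of {Eli, Dana, Iris, Jordan} is {P1, P3, P4}, which has 3 elements.
Since |N(S)| = 3 < |S| = 4, Hall's condition fails for this subset.

3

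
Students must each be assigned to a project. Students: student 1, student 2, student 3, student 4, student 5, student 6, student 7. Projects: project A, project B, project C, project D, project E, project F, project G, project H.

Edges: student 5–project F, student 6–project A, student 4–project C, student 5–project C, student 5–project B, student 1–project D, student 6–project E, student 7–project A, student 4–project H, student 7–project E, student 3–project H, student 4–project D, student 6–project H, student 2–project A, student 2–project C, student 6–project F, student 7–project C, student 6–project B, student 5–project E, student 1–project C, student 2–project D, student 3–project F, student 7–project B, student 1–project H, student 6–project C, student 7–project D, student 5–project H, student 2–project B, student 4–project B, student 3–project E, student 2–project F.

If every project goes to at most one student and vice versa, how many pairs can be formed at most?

7

For example, pair student 1→project H, student 2→project B, student 3→project E, student 4→project D, student 5→project F, student 6→project A, student 7→project C.
All 7 students are matched, so no larger matching exists.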